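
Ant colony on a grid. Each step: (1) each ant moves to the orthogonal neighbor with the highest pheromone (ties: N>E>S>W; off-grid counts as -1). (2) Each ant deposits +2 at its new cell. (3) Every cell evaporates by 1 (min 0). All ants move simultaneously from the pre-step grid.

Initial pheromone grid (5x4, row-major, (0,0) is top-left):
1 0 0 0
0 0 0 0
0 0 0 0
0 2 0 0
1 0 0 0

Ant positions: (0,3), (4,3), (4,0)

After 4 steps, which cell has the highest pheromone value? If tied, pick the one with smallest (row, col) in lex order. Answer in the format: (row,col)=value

Step 1: ant0:(0,3)->S->(1,3) | ant1:(4,3)->N->(3,3) | ant2:(4,0)->N->(3,0)
  grid max=1 at (1,3)
Step 2: ant0:(1,3)->N->(0,3) | ant1:(3,3)->N->(2,3) | ant2:(3,0)->E->(3,1)
  grid max=2 at (3,1)
Step 3: ant0:(0,3)->S->(1,3) | ant1:(2,3)->N->(1,3) | ant2:(3,1)->N->(2,1)
  grid max=3 at (1,3)
Step 4: ant0:(1,3)->N->(0,3) | ant1:(1,3)->N->(0,3) | ant2:(2,1)->S->(3,1)
  grid max=3 at (0,3)
Final grid:
  0 0 0 3
  0 0 0 2
  0 0 0 0
  0 2 0 0
  0 0 0 0
Max pheromone 3 at (0,3)

Answer: (0,3)=3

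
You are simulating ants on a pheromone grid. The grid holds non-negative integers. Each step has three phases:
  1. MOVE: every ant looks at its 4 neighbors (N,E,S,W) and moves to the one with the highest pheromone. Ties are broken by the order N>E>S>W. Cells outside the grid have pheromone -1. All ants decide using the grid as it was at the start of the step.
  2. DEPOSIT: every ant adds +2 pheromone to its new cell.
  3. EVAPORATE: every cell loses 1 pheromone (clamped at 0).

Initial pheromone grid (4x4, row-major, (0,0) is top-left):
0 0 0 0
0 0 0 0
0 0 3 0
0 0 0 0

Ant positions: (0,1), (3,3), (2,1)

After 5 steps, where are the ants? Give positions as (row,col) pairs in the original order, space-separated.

Step 1: ant0:(0,1)->E->(0,2) | ant1:(3,3)->N->(2,3) | ant2:(2,1)->E->(2,2)
  grid max=4 at (2,2)
Step 2: ant0:(0,2)->E->(0,3) | ant1:(2,3)->W->(2,2) | ant2:(2,2)->E->(2,3)
  grid max=5 at (2,2)
Step 3: ant0:(0,3)->S->(1,3) | ant1:(2,2)->E->(2,3) | ant2:(2,3)->W->(2,2)
  grid max=6 at (2,2)
Step 4: ant0:(1,3)->S->(2,3) | ant1:(2,3)->W->(2,2) | ant2:(2,2)->E->(2,3)
  grid max=7 at (2,2)
Step 5: ant0:(2,3)->W->(2,2) | ant1:(2,2)->E->(2,3) | ant2:(2,3)->W->(2,2)
  grid max=10 at (2,2)

(2,2) (2,3) (2,2)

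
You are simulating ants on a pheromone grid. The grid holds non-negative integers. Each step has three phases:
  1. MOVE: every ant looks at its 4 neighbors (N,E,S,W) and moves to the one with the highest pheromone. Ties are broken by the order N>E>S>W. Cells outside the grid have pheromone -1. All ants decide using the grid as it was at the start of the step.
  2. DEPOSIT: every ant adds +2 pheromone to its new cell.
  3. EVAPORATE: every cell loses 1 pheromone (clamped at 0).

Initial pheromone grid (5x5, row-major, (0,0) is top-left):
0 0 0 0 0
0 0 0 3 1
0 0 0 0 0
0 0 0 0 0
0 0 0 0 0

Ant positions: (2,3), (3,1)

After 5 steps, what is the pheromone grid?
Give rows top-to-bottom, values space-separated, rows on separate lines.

After step 1: ants at (1,3),(2,1)
  0 0 0 0 0
  0 0 0 4 0
  0 1 0 0 0
  0 0 0 0 0
  0 0 0 0 0
After step 2: ants at (0,3),(1,1)
  0 0 0 1 0
  0 1 0 3 0
  0 0 0 0 0
  0 0 0 0 0
  0 0 0 0 0
After step 3: ants at (1,3),(0,1)
  0 1 0 0 0
  0 0 0 4 0
  0 0 0 0 0
  0 0 0 0 0
  0 0 0 0 0
After step 4: ants at (0,3),(0,2)
  0 0 1 1 0
  0 0 0 3 0
  0 0 0 0 0
  0 0 0 0 0
  0 0 0 0 0
After step 5: ants at (1,3),(0,3)
  0 0 0 2 0
  0 0 0 4 0
  0 0 0 0 0
  0 0 0 0 0
  0 0 0 0 0

0 0 0 2 0
0 0 0 4 0
0 0 0 0 0
0 0 0 0 0
0 0 0 0 0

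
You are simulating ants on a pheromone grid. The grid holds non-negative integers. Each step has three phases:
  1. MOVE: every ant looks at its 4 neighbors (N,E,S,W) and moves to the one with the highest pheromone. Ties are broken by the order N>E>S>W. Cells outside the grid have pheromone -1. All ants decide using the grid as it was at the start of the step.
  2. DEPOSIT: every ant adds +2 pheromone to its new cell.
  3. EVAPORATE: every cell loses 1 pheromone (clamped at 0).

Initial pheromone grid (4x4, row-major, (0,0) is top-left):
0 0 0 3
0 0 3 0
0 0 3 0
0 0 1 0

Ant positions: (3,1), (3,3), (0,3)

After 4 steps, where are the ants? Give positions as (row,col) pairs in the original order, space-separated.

Step 1: ant0:(3,1)->E->(3,2) | ant1:(3,3)->W->(3,2) | ant2:(0,3)->S->(1,3)
  grid max=4 at (3,2)
Step 2: ant0:(3,2)->N->(2,2) | ant1:(3,2)->N->(2,2) | ant2:(1,3)->N->(0,3)
  grid max=5 at (2,2)
Step 3: ant0:(2,2)->S->(3,2) | ant1:(2,2)->S->(3,2) | ant2:(0,3)->S->(1,3)
  grid max=6 at (3,2)
Step 4: ant0:(3,2)->N->(2,2) | ant1:(3,2)->N->(2,2) | ant2:(1,3)->N->(0,3)
  grid max=7 at (2,2)

(2,2) (2,2) (0,3)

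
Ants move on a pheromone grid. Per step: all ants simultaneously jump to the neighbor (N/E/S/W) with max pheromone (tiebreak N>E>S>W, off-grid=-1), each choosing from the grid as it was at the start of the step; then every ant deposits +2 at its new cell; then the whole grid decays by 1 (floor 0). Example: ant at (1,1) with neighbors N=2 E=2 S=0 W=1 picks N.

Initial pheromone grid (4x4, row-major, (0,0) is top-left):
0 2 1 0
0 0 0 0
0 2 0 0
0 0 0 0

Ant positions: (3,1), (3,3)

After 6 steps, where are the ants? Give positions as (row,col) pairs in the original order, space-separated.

Step 1: ant0:(3,1)->N->(2,1) | ant1:(3,3)->N->(2,3)
  grid max=3 at (2,1)
Step 2: ant0:(2,1)->N->(1,1) | ant1:(2,3)->N->(1,3)
  grid max=2 at (2,1)
Step 3: ant0:(1,1)->S->(2,1) | ant1:(1,3)->N->(0,3)
  grid max=3 at (2,1)
Step 4: ant0:(2,1)->N->(1,1) | ant1:(0,3)->S->(1,3)
  grid max=2 at (2,1)
Step 5: ant0:(1,1)->S->(2,1) | ant1:(1,3)->N->(0,3)
  grid max=3 at (2,1)
Step 6: ant0:(2,1)->N->(1,1) | ant1:(0,3)->S->(1,3)
  grid max=2 at (2,1)

(1,1) (1,3)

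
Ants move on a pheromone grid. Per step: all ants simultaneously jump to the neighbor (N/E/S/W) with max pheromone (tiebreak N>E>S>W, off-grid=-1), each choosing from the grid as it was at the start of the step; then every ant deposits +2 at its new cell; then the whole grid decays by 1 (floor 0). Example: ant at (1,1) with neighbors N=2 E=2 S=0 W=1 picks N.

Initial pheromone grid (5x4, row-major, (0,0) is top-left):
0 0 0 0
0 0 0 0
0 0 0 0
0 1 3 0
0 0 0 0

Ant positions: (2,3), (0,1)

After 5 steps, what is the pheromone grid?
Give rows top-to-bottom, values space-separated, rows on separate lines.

After step 1: ants at (1,3),(0,2)
  0 0 1 0
  0 0 0 1
  0 0 0 0
  0 0 2 0
  0 0 0 0
After step 2: ants at (0,3),(0,3)
  0 0 0 3
  0 0 0 0
  0 0 0 0
  0 0 1 0
  0 0 0 0
After step 3: ants at (1,3),(1,3)
  0 0 0 2
  0 0 0 3
  0 0 0 0
  0 0 0 0
  0 0 0 0
After step 4: ants at (0,3),(0,3)
  0 0 0 5
  0 0 0 2
  0 0 0 0
  0 0 0 0
  0 0 0 0
After step 5: ants at (1,3),(1,3)
  0 0 0 4
  0 0 0 5
  0 0 0 0
  0 0 0 0
  0 0 0 0

0 0 0 4
0 0 0 5
0 0 0 0
0 0 0 0
0 0 0 0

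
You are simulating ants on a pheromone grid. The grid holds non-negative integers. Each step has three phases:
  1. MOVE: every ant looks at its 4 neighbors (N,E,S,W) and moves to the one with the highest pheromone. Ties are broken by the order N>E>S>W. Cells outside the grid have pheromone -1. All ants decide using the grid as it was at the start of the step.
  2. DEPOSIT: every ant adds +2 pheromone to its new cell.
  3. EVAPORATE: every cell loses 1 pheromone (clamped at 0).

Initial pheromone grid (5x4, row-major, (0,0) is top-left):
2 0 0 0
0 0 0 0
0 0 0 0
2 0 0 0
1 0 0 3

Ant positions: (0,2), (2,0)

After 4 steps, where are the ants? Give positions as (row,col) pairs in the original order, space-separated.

Step 1: ant0:(0,2)->E->(0,3) | ant1:(2,0)->S->(3,0)
  grid max=3 at (3,0)
Step 2: ant0:(0,3)->S->(1,3) | ant1:(3,0)->N->(2,0)
  grid max=2 at (3,0)
Step 3: ant0:(1,3)->N->(0,3) | ant1:(2,0)->S->(3,0)
  grid max=3 at (3,0)
Step 4: ant0:(0,3)->S->(1,3) | ant1:(3,0)->N->(2,0)
  grid max=2 at (3,0)

(1,3) (2,0)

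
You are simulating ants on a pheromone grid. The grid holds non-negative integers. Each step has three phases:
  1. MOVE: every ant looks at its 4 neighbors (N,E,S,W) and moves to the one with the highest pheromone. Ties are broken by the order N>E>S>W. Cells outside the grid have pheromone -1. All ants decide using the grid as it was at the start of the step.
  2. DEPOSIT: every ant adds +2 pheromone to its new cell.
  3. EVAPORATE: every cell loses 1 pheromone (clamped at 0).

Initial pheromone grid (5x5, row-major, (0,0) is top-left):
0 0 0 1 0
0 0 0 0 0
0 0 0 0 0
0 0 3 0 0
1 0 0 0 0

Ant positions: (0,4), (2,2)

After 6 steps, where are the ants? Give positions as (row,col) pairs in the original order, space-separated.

Step 1: ant0:(0,4)->W->(0,3) | ant1:(2,2)->S->(3,2)
  grid max=4 at (3,2)
Step 2: ant0:(0,3)->E->(0,4) | ant1:(3,2)->N->(2,2)
  grid max=3 at (3,2)
Step 3: ant0:(0,4)->W->(0,3) | ant1:(2,2)->S->(3,2)
  grid max=4 at (3,2)
Step 4: ant0:(0,3)->E->(0,4) | ant1:(3,2)->N->(2,2)
  grid max=3 at (3,2)
Step 5: ant0:(0,4)->W->(0,3) | ant1:(2,2)->S->(3,2)
  grid max=4 at (3,2)
Step 6: ant0:(0,3)->E->(0,4) | ant1:(3,2)->N->(2,2)
  grid max=3 at (3,2)

(0,4) (2,2)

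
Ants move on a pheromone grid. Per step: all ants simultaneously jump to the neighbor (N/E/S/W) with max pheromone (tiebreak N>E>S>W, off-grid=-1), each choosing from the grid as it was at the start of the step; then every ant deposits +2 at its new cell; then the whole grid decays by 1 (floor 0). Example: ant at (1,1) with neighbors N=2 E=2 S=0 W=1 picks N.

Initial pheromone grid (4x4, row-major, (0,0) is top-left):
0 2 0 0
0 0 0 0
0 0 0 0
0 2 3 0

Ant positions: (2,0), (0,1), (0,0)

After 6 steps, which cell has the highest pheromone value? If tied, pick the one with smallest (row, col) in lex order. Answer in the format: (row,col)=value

Step 1: ant0:(2,0)->N->(1,0) | ant1:(0,1)->E->(0,2) | ant2:(0,0)->E->(0,1)
  grid max=3 at (0,1)
Step 2: ant0:(1,0)->N->(0,0) | ant1:(0,2)->W->(0,1) | ant2:(0,1)->E->(0,2)
  grid max=4 at (0,1)
Step 3: ant0:(0,0)->E->(0,1) | ant1:(0,1)->E->(0,2) | ant2:(0,2)->W->(0,1)
  grid max=7 at (0,1)
Step 4: ant0:(0,1)->E->(0,2) | ant1:(0,2)->W->(0,1) | ant2:(0,1)->E->(0,2)
  grid max=8 at (0,1)
Step 5: ant0:(0,2)->W->(0,1) | ant1:(0,1)->E->(0,2) | ant2:(0,2)->W->(0,1)
  grid max=11 at (0,1)
Step 6: ant0:(0,1)->E->(0,2) | ant1:(0,2)->W->(0,1) | ant2:(0,1)->E->(0,2)
  grid max=12 at (0,1)
Final grid:
  0 12 10 0
  0 0 0 0
  0 0 0 0
  0 0 0 0
Max pheromone 12 at (0,1)

Answer: (0,1)=12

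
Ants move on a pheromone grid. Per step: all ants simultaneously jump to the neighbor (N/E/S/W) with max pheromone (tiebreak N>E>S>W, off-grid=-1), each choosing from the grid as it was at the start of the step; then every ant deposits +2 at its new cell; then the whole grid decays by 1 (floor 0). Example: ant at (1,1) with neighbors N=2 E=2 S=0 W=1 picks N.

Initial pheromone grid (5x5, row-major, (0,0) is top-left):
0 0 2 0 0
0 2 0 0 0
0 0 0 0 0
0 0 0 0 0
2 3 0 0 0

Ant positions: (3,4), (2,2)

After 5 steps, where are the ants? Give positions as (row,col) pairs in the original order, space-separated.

Step 1: ant0:(3,4)->N->(2,4) | ant1:(2,2)->N->(1,2)
  grid max=2 at (4,1)
Step 2: ant0:(2,4)->N->(1,4) | ant1:(1,2)->N->(0,2)
  grid max=2 at (0,2)
Step 3: ant0:(1,4)->N->(0,4) | ant1:(0,2)->E->(0,3)
  grid max=1 at (0,2)
Step 4: ant0:(0,4)->W->(0,3) | ant1:(0,3)->E->(0,4)
  grid max=2 at (0,3)
Step 5: ant0:(0,3)->E->(0,4) | ant1:(0,4)->W->(0,3)
  grid max=3 at (0,3)

(0,4) (0,3)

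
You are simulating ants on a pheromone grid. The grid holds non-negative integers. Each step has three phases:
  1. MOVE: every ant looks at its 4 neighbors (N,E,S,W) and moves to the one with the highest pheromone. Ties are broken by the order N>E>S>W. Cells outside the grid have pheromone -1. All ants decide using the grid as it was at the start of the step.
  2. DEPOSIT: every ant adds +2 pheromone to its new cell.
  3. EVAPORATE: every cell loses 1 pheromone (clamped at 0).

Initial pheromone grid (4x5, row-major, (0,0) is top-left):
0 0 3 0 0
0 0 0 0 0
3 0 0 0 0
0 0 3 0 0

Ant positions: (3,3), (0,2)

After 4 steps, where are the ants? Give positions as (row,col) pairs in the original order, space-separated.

Step 1: ant0:(3,3)->W->(3,2) | ant1:(0,2)->E->(0,3)
  grid max=4 at (3,2)
Step 2: ant0:(3,2)->N->(2,2) | ant1:(0,3)->W->(0,2)
  grid max=3 at (0,2)
Step 3: ant0:(2,2)->S->(3,2) | ant1:(0,2)->E->(0,3)
  grid max=4 at (3,2)
Step 4: ant0:(3,2)->N->(2,2) | ant1:(0,3)->W->(0,2)
  grid max=3 at (0,2)

(2,2) (0,2)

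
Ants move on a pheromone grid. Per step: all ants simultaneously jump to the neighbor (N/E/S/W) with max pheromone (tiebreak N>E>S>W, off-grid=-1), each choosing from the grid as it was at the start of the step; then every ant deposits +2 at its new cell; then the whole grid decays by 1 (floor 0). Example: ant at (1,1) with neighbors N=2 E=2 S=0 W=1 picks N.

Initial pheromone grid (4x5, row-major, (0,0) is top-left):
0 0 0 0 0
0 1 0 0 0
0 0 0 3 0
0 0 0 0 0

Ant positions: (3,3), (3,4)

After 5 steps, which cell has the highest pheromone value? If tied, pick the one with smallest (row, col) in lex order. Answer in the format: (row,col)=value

Step 1: ant0:(3,3)->N->(2,3) | ant1:(3,4)->N->(2,4)
  grid max=4 at (2,3)
Step 2: ant0:(2,3)->E->(2,4) | ant1:(2,4)->W->(2,3)
  grid max=5 at (2,3)
Step 3: ant0:(2,4)->W->(2,3) | ant1:(2,3)->E->(2,4)
  grid max=6 at (2,3)
Step 4: ant0:(2,3)->E->(2,4) | ant1:(2,4)->W->(2,3)
  grid max=7 at (2,3)
Step 5: ant0:(2,4)->W->(2,3) | ant1:(2,3)->E->(2,4)
  grid max=8 at (2,3)
Final grid:
  0 0 0 0 0
  0 0 0 0 0
  0 0 0 8 5
  0 0 0 0 0
Max pheromone 8 at (2,3)

Answer: (2,3)=8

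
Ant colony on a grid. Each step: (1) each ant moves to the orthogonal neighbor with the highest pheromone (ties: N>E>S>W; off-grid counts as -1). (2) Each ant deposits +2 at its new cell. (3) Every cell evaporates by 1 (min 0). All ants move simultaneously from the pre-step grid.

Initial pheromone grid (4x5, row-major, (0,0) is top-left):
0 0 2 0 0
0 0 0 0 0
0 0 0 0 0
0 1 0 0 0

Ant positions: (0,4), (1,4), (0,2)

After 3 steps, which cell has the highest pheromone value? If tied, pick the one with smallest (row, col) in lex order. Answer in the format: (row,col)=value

Step 1: ant0:(0,4)->S->(1,4) | ant1:(1,4)->N->(0,4) | ant2:(0,2)->E->(0,3)
  grid max=1 at (0,2)
Step 2: ant0:(1,4)->N->(0,4) | ant1:(0,4)->S->(1,4) | ant2:(0,3)->E->(0,4)
  grid max=4 at (0,4)
Step 3: ant0:(0,4)->S->(1,4) | ant1:(1,4)->N->(0,4) | ant2:(0,4)->S->(1,4)
  grid max=5 at (0,4)
Final grid:
  0 0 0 0 5
  0 0 0 0 5
  0 0 0 0 0
  0 0 0 0 0
Max pheromone 5 at (0,4)

Answer: (0,4)=5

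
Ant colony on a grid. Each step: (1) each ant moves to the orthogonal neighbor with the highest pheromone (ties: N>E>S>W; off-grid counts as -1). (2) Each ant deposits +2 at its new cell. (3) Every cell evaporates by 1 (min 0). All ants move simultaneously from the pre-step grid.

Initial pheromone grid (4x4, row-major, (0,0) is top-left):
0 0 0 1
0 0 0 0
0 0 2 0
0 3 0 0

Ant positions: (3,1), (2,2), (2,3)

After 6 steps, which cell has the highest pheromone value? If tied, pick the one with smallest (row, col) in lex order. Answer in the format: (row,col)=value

Answer: (2,2)=14

Derivation:
Step 1: ant0:(3,1)->N->(2,1) | ant1:(2,2)->N->(1,2) | ant2:(2,3)->W->(2,2)
  grid max=3 at (2,2)
Step 2: ant0:(2,1)->E->(2,2) | ant1:(1,2)->S->(2,2) | ant2:(2,2)->N->(1,2)
  grid max=6 at (2,2)
Step 3: ant0:(2,2)->N->(1,2) | ant1:(2,2)->N->(1,2) | ant2:(1,2)->S->(2,2)
  grid max=7 at (2,2)
Step 4: ant0:(1,2)->S->(2,2) | ant1:(1,2)->S->(2,2) | ant2:(2,2)->N->(1,2)
  grid max=10 at (2,2)
Step 5: ant0:(2,2)->N->(1,2) | ant1:(2,2)->N->(1,2) | ant2:(1,2)->S->(2,2)
  grid max=11 at (2,2)
Step 6: ant0:(1,2)->S->(2,2) | ant1:(1,2)->S->(2,2) | ant2:(2,2)->N->(1,2)
  grid max=14 at (2,2)
Final grid:
  0 0 0 0
  0 0 10 0
  0 0 14 0
  0 0 0 0
Max pheromone 14 at (2,2)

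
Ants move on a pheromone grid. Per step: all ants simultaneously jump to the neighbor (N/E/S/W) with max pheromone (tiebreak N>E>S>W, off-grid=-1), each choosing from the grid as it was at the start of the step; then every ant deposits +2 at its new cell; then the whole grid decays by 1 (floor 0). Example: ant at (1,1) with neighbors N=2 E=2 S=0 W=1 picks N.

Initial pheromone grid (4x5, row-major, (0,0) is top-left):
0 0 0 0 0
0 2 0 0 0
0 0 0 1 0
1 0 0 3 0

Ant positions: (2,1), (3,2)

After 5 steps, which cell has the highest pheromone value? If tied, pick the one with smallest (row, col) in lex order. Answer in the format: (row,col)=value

Answer: (3,3)=4

Derivation:
Step 1: ant0:(2,1)->N->(1,1) | ant1:(3,2)->E->(3,3)
  grid max=4 at (3,3)
Step 2: ant0:(1,1)->N->(0,1) | ant1:(3,3)->N->(2,3)
  grid max=3 at (3,3)
Step 3: ant0:(0,1)->S->(1,1) | ant1:(2,3)->S->(3,3)
  grid max=4 at (3,3)
Step 4: ant0:(1,1)->N->(0,1) | ant1:(3,3)->N->(2,3)
  grid max=3 at (3,3)
Step 5: ant0:(0,1)->S->(1,1) | ant1:(2,3)->S->(3,3)
  grid max=4 at (3,3)
Final grid:
  0 0 0 0 0
  0 3 0 0 0
  0 0 0 0 0
  0 0 0 4 0
Max pheromone 4 at (3,3)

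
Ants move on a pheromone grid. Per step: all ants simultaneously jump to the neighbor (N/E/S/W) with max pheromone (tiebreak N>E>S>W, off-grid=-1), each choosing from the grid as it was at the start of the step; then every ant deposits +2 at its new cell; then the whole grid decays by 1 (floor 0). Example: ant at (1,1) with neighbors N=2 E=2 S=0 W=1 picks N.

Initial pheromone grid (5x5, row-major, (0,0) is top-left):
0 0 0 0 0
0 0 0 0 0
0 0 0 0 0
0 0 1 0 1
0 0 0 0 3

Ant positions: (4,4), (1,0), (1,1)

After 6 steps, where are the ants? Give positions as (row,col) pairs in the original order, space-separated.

Step 1: ant0:(4,4)->N->(3,4) | ant1:(1,0)->N->(0,0) | ant2:(1,1)->N->(0,1)
  grid max=2 at (3,4)
Step 2: ant0:(3,4)->S->(4,4) | ant1:(0,0)->E->(0,1) | ant2:(0,1)->W->(0,0)
  grid max=3 at (4,4)
Step 3: ant0:(4,4)->N->(3,4) | ant1:(0,1)->W->(0,0) | ant2:(0,0)->E->(0,1)
  grid max=3 at (0,0)
Step 4: ant0:(3,4)->S->(4,4) | ant1:(0,0)->E->(0,1) | ant2:(0,1)->W->(0,0)
  grid max=4 at (0,0)
Step 5: ant0:(4,4)->N->(3,4) | ant1:(0,1)->W->(0,0) | ant2:(0,0)->E->(0,1)
  grid max=5 at (0,0)
Step 6: ant0:(3,4)->S->(4,4) | ant1:(0,0)->E->(0,1) | ant2:(0,1)->W->(0,0)
  grid max=6 at (0,0)

(4,4) (0,1) (0,0)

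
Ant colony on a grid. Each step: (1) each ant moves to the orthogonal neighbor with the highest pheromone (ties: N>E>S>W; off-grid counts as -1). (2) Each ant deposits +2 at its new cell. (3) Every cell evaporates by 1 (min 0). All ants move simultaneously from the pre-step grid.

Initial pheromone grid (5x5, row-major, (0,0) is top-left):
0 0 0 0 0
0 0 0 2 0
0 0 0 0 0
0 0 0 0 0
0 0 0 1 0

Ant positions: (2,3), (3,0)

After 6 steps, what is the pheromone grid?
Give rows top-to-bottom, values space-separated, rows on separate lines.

After step 1: ants at (1,3),(2,0)
  0 0 0 0 0
  0 0 0 3 0
  1 0 0 0 0
  0 0 0 0 0
  0 0 0 0 0
After step 2: ants at (0,3),(1,0)
  0 0 0 1 0
  1 0 0 2 0
  0 0 0 0 0
  0 0 0 0 0
  0 0 0 0 0
After step 3: ants at (1,3),(0,0)
  1 0 0 0 0
  0 0 0 3 0
  0 0 0 0 0
  0 0 0 0 0
  0 0 0 0 0
After step 4: ants at (0,3),(0,1)
  0 1 0 1 0
  0 0 0 2 0
  0 0 0 0 0
  0 0 0 0 0
  0 0 0 0 0
After step 5: ants at (1,3),(0,2)
  0 0 1 0 0
  0 0 0 3 0
  0 0 0 0 0
  0 0 0 0 0
  0 0 0 0 0
After step 6: ants at (0,3),(0,3)
  0 0 0 3 0
  0 0 0 2 0
  0 0 0 0 0
  0 0 0 0 0
  0 0 0 0 0

0 0 0 3 0
0 0 0 2 0
0 0 0 0 0
0 0 0 0 0
0 0 0 0 0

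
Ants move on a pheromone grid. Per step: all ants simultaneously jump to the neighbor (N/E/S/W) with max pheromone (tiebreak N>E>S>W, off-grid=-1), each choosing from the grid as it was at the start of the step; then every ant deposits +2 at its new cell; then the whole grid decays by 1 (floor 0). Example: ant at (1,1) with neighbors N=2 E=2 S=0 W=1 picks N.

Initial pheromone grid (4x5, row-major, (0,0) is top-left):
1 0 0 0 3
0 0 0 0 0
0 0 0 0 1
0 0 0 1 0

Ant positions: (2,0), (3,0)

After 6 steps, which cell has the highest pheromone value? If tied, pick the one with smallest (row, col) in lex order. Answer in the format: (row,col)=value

Step 1: ant0:(2,0)->N->(1,0) | ant1:(3,0)->N->(2,0)
  grid max=2 at (0,4)
Step 2: ant0:(1,0)->S->(2,0) | ant1:(2,0)->N->(1,0)
  grid max=2 at (1,0)
Step 3: ant0:(2,0)->N->(1,0) | ant1:(1,0)->S->(2,0)
  grid max=3 at (1,0)
Step 4: ant0:(1,0)->S->(2,0) | ant1:(2,0)->N->(1,0)
  grid max=4 at (1,0)
Step 5: ant0:(2,0)->N->(1,0) | ant1:(1,0)->S->(2,0)
  grid max=5 at (1,0)
Step 6: ant0:(1,0)->S->(2,0) | ant1:(2,0)->N->(1,0)
  grid max=6 at (1,0)
Final grid:
  0 0 0 0 0
  6 0 0 0 0
  6 0 0 0 0
  0 0 0 0 0
Max pheromone 6 at (1,0)

Answer: (1,0)=6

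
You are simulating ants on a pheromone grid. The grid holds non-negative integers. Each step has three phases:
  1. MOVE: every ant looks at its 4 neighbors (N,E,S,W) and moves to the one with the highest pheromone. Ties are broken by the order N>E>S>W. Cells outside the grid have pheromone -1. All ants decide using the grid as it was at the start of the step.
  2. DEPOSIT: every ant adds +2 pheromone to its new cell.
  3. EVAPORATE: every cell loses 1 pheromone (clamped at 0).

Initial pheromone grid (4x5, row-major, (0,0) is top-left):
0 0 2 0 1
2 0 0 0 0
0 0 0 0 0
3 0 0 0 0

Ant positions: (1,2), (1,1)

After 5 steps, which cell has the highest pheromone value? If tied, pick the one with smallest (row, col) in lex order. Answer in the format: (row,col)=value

Step 1: ant0:(1,2)->N->(0,2) | ant1:(1,1)->W->(1,0)
  grid max=3 at (0,2)
Step 2: ant0:(0,2)->E->(0,3) | ant1:(1,0)->N->(0,0)
  grid max=2 at (0,2)
Step 3: ant0:(0,3)->W->(0,2) | ant1:(0,0)->S->(1,0)
  grid max=3 at (0,2)
Step 4: ant0:(0,2)->E->(0,3) | ant1:(1,0)->N->(0,0)
  grid max=2 at (0,2)
Step 5: ant0:(0,3)->W->(0,2) | ant1:(0,0)->S->(1,0)
  grid max=3 at (0,2)
Final grid:
  0 0 3 0 0
  3 0 0 0 0
  0 0 0 0 0
  0 0 0 0 0
Max pheromone 3 at (0,2)

Answer: (0,2)=3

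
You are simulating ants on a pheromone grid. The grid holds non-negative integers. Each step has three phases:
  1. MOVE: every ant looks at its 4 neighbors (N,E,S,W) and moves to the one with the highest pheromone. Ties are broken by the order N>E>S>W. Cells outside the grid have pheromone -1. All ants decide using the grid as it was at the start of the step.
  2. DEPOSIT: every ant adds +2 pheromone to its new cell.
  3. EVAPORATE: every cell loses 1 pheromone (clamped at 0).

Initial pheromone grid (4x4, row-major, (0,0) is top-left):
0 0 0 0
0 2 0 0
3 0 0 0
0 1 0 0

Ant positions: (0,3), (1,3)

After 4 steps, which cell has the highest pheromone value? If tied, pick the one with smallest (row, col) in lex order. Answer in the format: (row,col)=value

Answer: (0,3)=4

Derivation:
Step 1: ant0:(0,3)->S->(1,3) | ant1:(1,3)->N->(0,3)
  grid max=2 at (2,0)
Step 2: ant0:(1,3)->N->(0,3) | ant1:(0,3)->S->(1,3)
  grid max=2 at (0,3)
Step 3: ant0:(0,3)->S->(1,3) | ant1:(1,3)->N->(0,3)
  grid max=3 at (0,3)
Step 4: ant0:(1,3)->N->(0,3) | ant1:(0,3)->S->(1,3)
  grid max=4 at (0,3)
Final grid:
  0 0 0 4
  0 0 0 4
  0 0 0 0
  0 0 0 0
Max pheromone 4 at (0,3)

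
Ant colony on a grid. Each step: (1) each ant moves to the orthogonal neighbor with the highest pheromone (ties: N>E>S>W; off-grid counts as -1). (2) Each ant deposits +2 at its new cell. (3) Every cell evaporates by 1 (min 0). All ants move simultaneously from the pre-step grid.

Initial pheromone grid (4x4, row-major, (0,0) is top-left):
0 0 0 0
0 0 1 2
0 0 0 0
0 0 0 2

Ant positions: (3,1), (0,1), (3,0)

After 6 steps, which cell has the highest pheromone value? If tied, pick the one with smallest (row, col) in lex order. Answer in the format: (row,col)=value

Step 1: ant0:(3,1)->N->(2,1) | ant1:(0,1)->E->(0,2) | ant2:(3,0)->N->(2,0)
  grid max=1 at (0,2)
Step 2: ant0:(2,1)->W->(2,0) | ant1:(0,2)->E->(0,3) | ant2:(2,0)->E->(2,1)
  grid max=2 at (2,0)
Step 3: ant0:(2,0)->E->(2,1) | ant1:(0,3)->S->(1,3) | ant2:(2,1)->W->(2,0)
  grid max=3 at (2,0)
Step 4: ant0:(2,1)->W->(2,0) | ant1:(1,3)->N->(0,3) | ant2:(2,0)->E->(2,1)
  grid max=4 at (2,0)
Step 5: ant0:(2,0)->E->(2,1) | ant1:(0,3)->S->(1,3) | ant2:(2,1)->W->(2,0)
  grid max=5 at (2,0)
Step 6: ant0:(2,1)->W->(2,0) | ant1:(1,3)->N->(0,3) | ant2:(2,0)->E->(2,1)
  grid max=6 at (2,0)
Final grid:
  0 0 0 1
  0 0 0 0
  6 6 0 0
  0 0 0 0
Max pheromone 6 at (2,0)

Answer: (2,0)=6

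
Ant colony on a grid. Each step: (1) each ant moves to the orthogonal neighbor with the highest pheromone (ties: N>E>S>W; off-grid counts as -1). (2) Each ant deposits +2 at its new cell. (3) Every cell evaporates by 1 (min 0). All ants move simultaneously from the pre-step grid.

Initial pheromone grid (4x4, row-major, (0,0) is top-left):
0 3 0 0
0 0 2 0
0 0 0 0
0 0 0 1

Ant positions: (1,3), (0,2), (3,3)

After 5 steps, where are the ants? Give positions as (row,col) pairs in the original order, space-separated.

Step 1: ant0:(1,3)->W->(1,2) | ant1:(0,2)->W->(0,1) | ant2:(3,3)->N->(2,3)
  grid max=4 at (0,1)
Step 2: ant0:(1,2)->N->(0,2) | ant1:(0,1)->E->(0,2) | ant2:(2,3)->N->(1,3)
  grid max=3 at (0,1)
Step 3: ant0:(0,2)->W->(0,1) | ant1:(0,2)->W->(0,1) | ant2:(1,3)->W->(1,2)
  grid max=6 at (0,1)
Step 4: ant0:(0,1)->E->(0,2) | ant1:(0,1)->E->(0,2) | ant2:(1,2)->N->(0,2)
  grid max=7 at (0,2)
Step 5: ant0:(0,2)->W->(0,1) | ant1:(0,2)->W->(0,1) | ant2:(0,2)->W->(0,1)
  grid max=10 at (0,1)

(0,1) (0,1) (0,1)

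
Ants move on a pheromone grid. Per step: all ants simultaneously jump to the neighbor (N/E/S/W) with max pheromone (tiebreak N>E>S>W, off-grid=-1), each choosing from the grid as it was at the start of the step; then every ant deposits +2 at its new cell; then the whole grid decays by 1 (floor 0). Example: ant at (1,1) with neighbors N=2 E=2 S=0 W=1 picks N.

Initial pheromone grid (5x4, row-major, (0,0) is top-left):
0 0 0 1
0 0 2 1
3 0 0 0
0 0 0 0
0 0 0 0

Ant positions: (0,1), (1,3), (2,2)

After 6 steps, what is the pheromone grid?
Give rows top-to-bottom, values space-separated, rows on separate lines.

After step 1: ants at (0,2),(1,2),(1,2)
  0 0 1 0
  0 0 5 0
  2 0 0 0
  0 0 0 0
  0 0 0 0
After step 2: ants at (1,2),(0,2),(0,2)
  0 0 4 0
  0 0 6 0
  1 0 0 0
  0 0 0 0
  0 0 0 0
After step 3: ants at (0,2),(1,2),(1,2)
  0 0 5 0
  0 0 9 0
  0 0 0 0
  0 0 0 0
  0 0 0 0
After step 4: ants at (1,2),(0,2),(0,2)
  0 0 8 0
  0 0 10 0
  0 0 0 0
  0 0 0 0
  0 0 0 0
After step 5: ants at (0,2),(1,2),(1,2)
  0 0 9 0
  0 0 13 0
  0 0 0 0
  0 0 0 0
  0 0 0 0
After step 6: ants at (1,2),(0,2),(0,2)
  0 0 12 0
  0 0 14 0
  0 0 0 0
  0 0 0 0
  0 0 0 0

0 0 12 0
0 0 14 0
0 0 0 0
0 0 0 0
0 0 0 0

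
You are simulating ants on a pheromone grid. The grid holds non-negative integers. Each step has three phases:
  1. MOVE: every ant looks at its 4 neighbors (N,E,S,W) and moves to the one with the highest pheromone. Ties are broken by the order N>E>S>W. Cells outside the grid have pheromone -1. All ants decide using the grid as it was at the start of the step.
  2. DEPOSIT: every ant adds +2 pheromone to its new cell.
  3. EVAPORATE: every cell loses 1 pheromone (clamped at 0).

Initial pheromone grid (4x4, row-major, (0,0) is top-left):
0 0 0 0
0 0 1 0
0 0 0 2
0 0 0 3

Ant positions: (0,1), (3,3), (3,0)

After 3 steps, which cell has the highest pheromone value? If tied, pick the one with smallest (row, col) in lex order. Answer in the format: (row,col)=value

Answer: (2,3)=3

Derivation:
Step 1: ant0:(0,1)->E->(0,2) | ant1:(3,3)->N->(2,3) | ant2:(3,0)->N->(2,0)
  grid max=3 at (2,3)
Step 2: ant0:(0,2)->E->(0,3) | ant1:(2,3)->S->(3,3) | ant2:(2,0)->N->(1,0)
  grid max=3 at (3,3)
Step 3: ant0:(0,3)->S->(1,3) | ant1:(3,3)->N->(2,3) | ant2:(1,0)->N->(0,0)
  grid max=3 at (2,3)
Final grid:
  1 0 0 0
  0 0 0 1
  0 0 0 3
  0 0 0 2
Max pheromone 3 at (2,3)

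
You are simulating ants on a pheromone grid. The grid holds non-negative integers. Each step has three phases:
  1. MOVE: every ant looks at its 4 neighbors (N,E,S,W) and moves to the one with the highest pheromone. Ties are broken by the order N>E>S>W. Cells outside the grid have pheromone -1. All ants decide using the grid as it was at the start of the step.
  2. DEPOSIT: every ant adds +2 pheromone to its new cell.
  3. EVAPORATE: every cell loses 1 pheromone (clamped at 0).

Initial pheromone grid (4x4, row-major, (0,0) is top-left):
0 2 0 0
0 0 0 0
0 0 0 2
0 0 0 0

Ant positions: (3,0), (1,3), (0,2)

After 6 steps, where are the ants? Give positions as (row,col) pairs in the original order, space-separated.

Step 1: ant0:(3,0)->N->(2,0) | ant1:(1,3)->S->(2,3) | ant2:(0,2)->W->(0,1)
  grid max=3 at (0,1)
Step 2: ant0:(2,0)->N->(1,0) | ant1:(2,3)->N->(1,3) | ant2:(0,1)->E->(0,2)
  grid max=2 at (0,1)
Step 3: ant0:(1,0)->N->(0,0) | ant1:(1,3)->S->(2,3) | ant2:(0,2)->W->(0,1)
  grid max=3 at (0,1)
Step 4: ant0:(0,0)->E->(0,1) | ant1:(2,3)->N->(1,3) | ant2:(0,1)->W->(0,0)
  grid max=4 at (0,1)
Step 5: ant0:(0,1)->W->(0,0) | ant1:(1,3)->S->(2,3) | ant2:(0,0)->E->(0,1)
  grid max=5 at (0,1)
Step 6: ant0:(0,0)->E->(0,1) | ant1:(2,3)->N->(1,3) | ant2:(0,1)->W->(0,0)
  grid max=6 at (0,1)

(0,1) (1,3) (0,0)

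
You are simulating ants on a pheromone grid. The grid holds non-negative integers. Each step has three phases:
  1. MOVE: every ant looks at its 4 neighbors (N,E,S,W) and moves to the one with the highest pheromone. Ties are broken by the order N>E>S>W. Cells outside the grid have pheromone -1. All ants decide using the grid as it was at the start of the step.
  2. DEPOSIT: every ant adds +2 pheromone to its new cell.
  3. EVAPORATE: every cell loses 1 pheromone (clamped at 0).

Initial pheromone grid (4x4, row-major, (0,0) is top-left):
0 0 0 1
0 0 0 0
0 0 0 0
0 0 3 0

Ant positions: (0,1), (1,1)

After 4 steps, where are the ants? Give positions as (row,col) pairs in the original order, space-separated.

Step 1: ant0:(0,1)->E->(0,2) | ant1:(1,1)->N->(0,1)
  grid max=2 at (3,2)
Step 2: ant0:(0,2)->W->(0,1) | ant1:(0,1)->E->(0,2)
  grid max=2 at (0,1)
Step 3: ant0:(0,1)->E->(0,2) | ant1:(0,2)->W->(0,1)
  grid max=3 at (0,1)
Step 4: ant0:(0,2)->W->(0,1) | ant1:(0,1)->E->(0,2)
  grid max=4 at (0,1)

(0,1) (0,2)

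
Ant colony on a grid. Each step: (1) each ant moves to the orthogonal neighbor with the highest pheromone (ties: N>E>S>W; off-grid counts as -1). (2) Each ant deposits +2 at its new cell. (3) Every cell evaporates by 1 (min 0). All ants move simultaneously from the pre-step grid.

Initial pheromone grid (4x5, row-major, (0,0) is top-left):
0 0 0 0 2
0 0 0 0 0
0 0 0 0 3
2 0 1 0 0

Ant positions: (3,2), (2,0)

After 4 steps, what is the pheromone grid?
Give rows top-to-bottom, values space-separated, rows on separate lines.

After step 1: ants at (2,2),(3,0)
  0 0 0 0 1
  0 0 0 0 0
  0 0 1 0 2
  3 0 0 0 0
After step 2: ants at (1,2),(2,0)
  0 0 0 0 0
  0 0 1 0 0
  1 0 0 0 1
  2 0 0 0 0
After step 3: ants at (0,2),(3,0)
  0 0 1 0 0
  0 0 0 0 0
  0 0 0 0 0
  3 0 0 0 0
After step 4: ants at (0,3),(2,0)
  0 0 0 1 0
  0 0 0 0 0
  1 0 0 0 0
  2 0 0 0 0

0 0 0 1 0
0 0 0 0 0
1 0 0 0 0
2 0 0 0 0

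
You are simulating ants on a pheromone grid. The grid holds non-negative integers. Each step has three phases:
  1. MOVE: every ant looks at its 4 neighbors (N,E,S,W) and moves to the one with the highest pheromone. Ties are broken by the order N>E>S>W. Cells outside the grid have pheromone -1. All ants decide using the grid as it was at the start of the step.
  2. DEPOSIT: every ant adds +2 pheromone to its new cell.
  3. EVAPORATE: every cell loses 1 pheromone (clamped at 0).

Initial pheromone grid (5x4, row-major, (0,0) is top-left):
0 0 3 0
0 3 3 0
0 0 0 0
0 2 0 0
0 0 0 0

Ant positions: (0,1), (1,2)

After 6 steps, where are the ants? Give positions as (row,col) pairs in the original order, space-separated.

Step 1: ant0:(0,1)->E->(0,2) | ant1:(1,2)->N->(0,2)
  grid max=6 at (0,2)
Step 2: ant0:(0,2)->S->(1,2) | ant1:(0,2)->S->(1,2)
  grid max=5 at (0,2)
Step 3: ant0:(1,2)->N->(0,2) | ant1:(1,2)->N->(0,2)
  grid max=8 at (0,2)
Step 4: ant0:(0,2)->S->(1,2) | ant1:(0,2)->S->(1,2)
  grid max=7 at (0,2)
Step 5: ant0:(1,2)->N->(0,2) | ant1:(1,2)->N->(0,2)
  grid max=10 at (0,2)
Step 6: ant0:(0,2)->S->(1,2) | ant1:(0,2)->S->(1,2)
  grid max=9 at (0,2)

(1,2) (1,2)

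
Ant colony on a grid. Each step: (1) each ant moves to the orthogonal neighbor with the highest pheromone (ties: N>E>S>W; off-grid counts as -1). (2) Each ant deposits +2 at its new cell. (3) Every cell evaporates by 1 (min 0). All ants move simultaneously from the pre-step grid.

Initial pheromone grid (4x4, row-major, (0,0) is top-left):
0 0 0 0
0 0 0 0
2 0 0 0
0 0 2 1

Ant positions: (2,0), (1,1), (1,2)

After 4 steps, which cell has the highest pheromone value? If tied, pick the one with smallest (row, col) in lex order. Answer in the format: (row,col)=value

Answer: (0,1)=4

Derivation:
Step 1: ant0:(2,0)->N->(1,0) | ant1:(1,1)->N->(0,1) | ant2:(1,2)->N->(0,2)
  grid max=1 at (0,1)
Step 2: ant0:(1,0)->S->(2,0) | ant1:(0,1)->E->(0,2) | ant2:(0,2)->W->(0,1)
  grid max=2 at (0,1)
Step 3: ant0:(2,0)->N->(1,0) | ant1:(0,2)->W->(0,1) | ant2:(0,1)->E->(0,2)
  grid max=3 at (0,1)
Step 4: ant0:(1,0)->S->(2,0) | ant1:(0,1)->E->(0,2) | ant2:(0,2)->W->(0,1)
  grid max=4 at (0,1)
Final grid:
  0 4 4 0
  0 0 0 0
  2 0 0 0
  0 0 0 0
Max pheromone 4 at (0,1)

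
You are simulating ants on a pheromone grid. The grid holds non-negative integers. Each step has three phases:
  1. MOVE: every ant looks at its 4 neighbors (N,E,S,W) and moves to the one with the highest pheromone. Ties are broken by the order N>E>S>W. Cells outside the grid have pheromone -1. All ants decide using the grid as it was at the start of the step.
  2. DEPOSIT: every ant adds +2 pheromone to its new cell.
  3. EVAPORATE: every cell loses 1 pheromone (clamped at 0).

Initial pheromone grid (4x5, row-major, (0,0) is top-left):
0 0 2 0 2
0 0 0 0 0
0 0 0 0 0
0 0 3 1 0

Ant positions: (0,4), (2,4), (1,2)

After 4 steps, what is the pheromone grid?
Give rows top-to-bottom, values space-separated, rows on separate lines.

After step 1: ants at (1,4),(1,4),(0,2)
  0 0 3 0 1
  0 0 0 0 3
  0 0 0 0 0
  0 0 2 0 0
After step 2: ants at (0,4),(0,4),(0,3)
  0 0 2 1 4
  0 0 0 0 2
  0 0 0 0 0
  0 0 1 0 0
After step 3: ants at (1,4),(1,4),(0,4)
  0 0 1 0 5
  0 0 0 0 5
  0 0 0 0 0
  0 0 0 0 0
After step 4: ants at (0,4),(0,4),(1,4)
  0 0 0 0 8
  0 0 0 0 6
  0 0 0 0 0
  0 0 0 0 0

0 0 0 0 8
0 0 0 0 6
0 0 0 0 0
0 0 0 0 0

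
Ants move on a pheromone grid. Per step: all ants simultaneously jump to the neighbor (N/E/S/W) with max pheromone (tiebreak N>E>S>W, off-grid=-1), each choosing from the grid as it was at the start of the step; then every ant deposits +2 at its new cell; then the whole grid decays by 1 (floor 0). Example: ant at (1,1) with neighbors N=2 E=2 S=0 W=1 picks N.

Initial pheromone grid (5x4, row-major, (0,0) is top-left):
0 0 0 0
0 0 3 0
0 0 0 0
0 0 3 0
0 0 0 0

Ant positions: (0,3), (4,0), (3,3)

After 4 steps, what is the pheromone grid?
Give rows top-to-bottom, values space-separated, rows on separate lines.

After step 1: ants at (1,3),(3,0),(3,2)
  0 0 0 0
  0 0 2 1
  0 0 0 0
  1 0 4 0
  0 0 0 0
After step 2: ants at (1,2),(2,0),(2,2)
  0 0 0 0
  0 0 3 0
  1 0 1 0
  0 0 3 0
  0 0 0 0
After step 3: ants at (2,2),(1,0),(1,2)
  0 0 0 0
  1 0 4 0
  0 0 2 0
  0 0 2 0
  0 0 0 0
After step 4: ants at (1,2),(0,0),(2,2)
  1 0 0 0
  0 0 5 0
  0 0 3 0
  0 0 1 0
  0 0 0 0

1 0 0 0
0 0 5 0
0 0 3 0
0 0 1 0
0 0 0 0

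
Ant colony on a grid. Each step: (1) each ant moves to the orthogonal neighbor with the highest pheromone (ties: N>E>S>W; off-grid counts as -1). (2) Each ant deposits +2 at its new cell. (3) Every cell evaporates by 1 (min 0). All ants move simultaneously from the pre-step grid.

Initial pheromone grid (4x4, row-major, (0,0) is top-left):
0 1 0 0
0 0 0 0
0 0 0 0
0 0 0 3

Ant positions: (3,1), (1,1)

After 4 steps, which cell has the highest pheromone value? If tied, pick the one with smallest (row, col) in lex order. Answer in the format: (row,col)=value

Answer: (0,1)=3

Derivation:
Step 1: ant0:(3,1)->N->(2,1) | ant1:(1,1)->N->(0,1)
  grid max=2 at (0,1)
Step 2: ant0:(2,1)->N->(1,1) | ant1:(0,1)->E->(0,2)
  grid max=1 at (0,1)
Step 3: ant0:(1,1)->N->(0,1) | ant1:(0,2)->W->(0,1)
  grid max=4 at (0,1)
Step 4: ant0:(0,1)->E->(0,2) | ant1:(0,1)->E->(0,2)
  grid max=3 at (0,1)
Final grid:
  0 3 3 0
  0 0 0 0
  0 0 0 0
  0 0 0 0
Max pheromone 3 at (0,1)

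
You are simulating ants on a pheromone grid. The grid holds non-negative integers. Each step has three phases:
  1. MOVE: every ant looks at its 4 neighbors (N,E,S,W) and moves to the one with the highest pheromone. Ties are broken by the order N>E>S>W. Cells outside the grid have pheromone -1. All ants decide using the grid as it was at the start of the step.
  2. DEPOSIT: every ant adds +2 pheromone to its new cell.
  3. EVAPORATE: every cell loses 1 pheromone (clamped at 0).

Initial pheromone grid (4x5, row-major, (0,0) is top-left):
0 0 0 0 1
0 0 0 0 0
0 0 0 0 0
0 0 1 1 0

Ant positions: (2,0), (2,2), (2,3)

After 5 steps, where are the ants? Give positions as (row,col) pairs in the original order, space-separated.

Step 1: ant0:(2,0)->N->(1,0) | ant1:(2,2)->S->(3,2) | ant2:(2,3)->S->(3,3)
  grid max=2 at (3,2)
Step 2: ant0:(1,0)->N->(0,0) | ant1:(3,2)->E->(3,3) | ant2:(3,3)->W->(3,2)
  grid max=3 at (3,2)
Step 3: ant0:(0,0)->E->(0,1) | ant1:(3,3)->W->(3,2) | ant2:(3,2)->E->(3,3)
  grid max=4 at (3,2)
Step 4: ant0:(0,1)->E->(0,2) | ant1:(3,2)->E->(3,3) | ant2:(3,3)->W->(3,2)
  grid max=5 at (3,2)
Step 5: ant0:(0,2)->E->(0,3) | ant1:(3,3)->W->(3,2) | ant2:(3,2)->E->(3,3)
  grid max=6 at (3,2)

(0,3) (3,2) (3,3)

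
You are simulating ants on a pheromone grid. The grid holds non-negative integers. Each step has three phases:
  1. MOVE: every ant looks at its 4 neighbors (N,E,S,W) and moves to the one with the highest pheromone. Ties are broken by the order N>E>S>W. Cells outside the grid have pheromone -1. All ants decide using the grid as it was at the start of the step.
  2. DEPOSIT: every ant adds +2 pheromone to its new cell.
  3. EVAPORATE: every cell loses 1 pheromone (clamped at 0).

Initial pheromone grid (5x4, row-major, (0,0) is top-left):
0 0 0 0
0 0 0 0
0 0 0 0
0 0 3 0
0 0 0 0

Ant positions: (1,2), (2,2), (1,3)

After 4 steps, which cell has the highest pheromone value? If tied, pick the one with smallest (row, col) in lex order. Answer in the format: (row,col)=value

Step 1: ant0:(1,2)->N->(0,2) | ant1:(2,2)->S->(3,2) | ant2:(1,3)->N->(0,3)
  grid max=4 at (3,2)
Step 2: ant0:(0,2)->E->(0,3) | ant1:(3,2)->N->(2,2) | ant2:(0,3)->W->(0,2)
  grid max=3 at (3,2)
Step 3: ant0:(0,3)->W->(0,2) | ant1:(2,2)->S->(3,2) | ant2:(0,2)->E->(0,3)
  grid max=4 at (3,2)
Step 4: ant0:(0,2)->E->(0,3) | ant1:(3,2)->N->(2,2) | ant2:(0,3)->W->(0,2)
  grid max=4 at (0,2)
Final grid:
  0 0 4 4
  0 0 0 0
  0 0 1 0
  0 0 3 0
  0 0 0 0
Max pheromone 4 at (0,2)

Answer: (0,2)=4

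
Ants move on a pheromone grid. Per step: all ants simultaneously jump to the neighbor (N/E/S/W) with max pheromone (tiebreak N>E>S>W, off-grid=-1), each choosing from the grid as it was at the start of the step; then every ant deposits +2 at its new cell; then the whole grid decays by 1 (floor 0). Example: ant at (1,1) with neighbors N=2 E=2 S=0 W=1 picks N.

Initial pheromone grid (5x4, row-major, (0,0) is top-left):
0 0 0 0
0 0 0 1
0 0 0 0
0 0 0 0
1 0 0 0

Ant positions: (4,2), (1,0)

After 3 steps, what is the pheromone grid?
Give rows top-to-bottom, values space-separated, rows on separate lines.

After step 1: ants at (3,2),(0,0)
  1 0 0 0
  0 0 0 0
  0 0 0 0
  0 0 1 0
  0 0 0 0
After step 2: ants at (2,2),(0,1)
  0 1 0 0
  0 0 0 0
  0 0 1 0
  0 0 0 0
  0 0 0 0
After step 3: ants at (1,2),(0,2)
  0 0 1 0
  0 0 1 0
  0 0 0 0
  0 0 0 0
  0 0 0 0

0 0 1 0
0 0 1 0
0 0 0 0
0 0 0 0
0 0 0 0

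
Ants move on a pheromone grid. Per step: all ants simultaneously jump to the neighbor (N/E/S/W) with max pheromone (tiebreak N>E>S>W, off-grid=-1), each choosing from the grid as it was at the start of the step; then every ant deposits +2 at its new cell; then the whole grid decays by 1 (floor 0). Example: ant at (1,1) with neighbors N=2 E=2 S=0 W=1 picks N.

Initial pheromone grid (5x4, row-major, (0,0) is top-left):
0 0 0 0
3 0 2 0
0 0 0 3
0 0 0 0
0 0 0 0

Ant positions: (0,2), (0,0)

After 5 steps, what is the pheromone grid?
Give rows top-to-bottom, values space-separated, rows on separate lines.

After step 1: ants at (1,2),(1,0)
  0 0 0 0
  4 0 3 0
  0 0 0 2
  0 0 0 0
  0 0 0 0
After step 2: ants at (0,2),(0,0)
  1 0 1 0
  3 0 2 0
  0 0 0 1
  0 0 0 0
  0 0 0 0
After step 3: ants at (1,2),(1,0)
  0 0 0 0
  4 0 3 0
  0 0 0 0
  0 0 0 0
  0 0 0 0
After step 4: ants at (0,2),(0,0)
  1 0 1 0
  3 0 2 0
  0 0 0 0
  0 0 0 0
  0 0 0 0
After step 5: ants at (1,2),(1,0)
  0 0 0 0
  4 0 3 0
  0 0 0 0
  0 0 0 0
  0 0 0 0

0 0 0 0
4 0 3 0
0 0 0 0
0 0 0 0
0 0 0 0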